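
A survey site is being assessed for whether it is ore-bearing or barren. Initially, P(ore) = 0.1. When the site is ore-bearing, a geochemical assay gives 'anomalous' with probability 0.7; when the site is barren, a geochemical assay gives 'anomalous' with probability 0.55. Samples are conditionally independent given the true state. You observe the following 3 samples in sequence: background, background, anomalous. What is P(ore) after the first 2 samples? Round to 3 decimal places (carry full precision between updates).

After 'background': P(ore) = 0.3·0.1000 / (0.3·0.1000 + 0.45·0.9000) ≈ 0.0690
After 'background': P(ore) = 0.3·0.0690 / (0.3·0.0690 + 0.45·0.9310) ≈ 0.0471

0.047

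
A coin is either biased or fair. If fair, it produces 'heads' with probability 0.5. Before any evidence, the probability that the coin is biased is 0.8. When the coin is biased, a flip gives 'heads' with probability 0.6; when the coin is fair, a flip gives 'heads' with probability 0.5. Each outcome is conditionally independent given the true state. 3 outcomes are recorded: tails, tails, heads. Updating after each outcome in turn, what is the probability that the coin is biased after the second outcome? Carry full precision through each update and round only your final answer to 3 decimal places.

Each posterior becomes the prior for the next update.
After 'tails': P(biased) = 0.4·0.8000 / (0.4·0.8000 + 0.5·0.2000) ≈ 0.7619
After 'tails': P(biased) = 0.4·0.7619 / (0.4·0.7619 + 0.5·0.2381) ≈ 0.7191

0.719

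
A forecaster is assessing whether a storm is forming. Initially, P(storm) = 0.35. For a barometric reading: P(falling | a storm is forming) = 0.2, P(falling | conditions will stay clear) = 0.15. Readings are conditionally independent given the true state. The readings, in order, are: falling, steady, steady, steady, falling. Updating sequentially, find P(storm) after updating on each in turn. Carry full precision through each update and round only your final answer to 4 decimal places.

0.4439

After 'falling': P(storm) = 0.2·0.3500 / (0.2·0.3500 + 0.15·0.6500) ≈ 0.4179
After 'steady': P(storm) = 0.8·0.4179 / (0.8·0.4179 + 0.85·0.5821) ≈ 0.4032
After 'steady': P(storm) = 0.8·0.4032 / (0.8·0.4032 + 0.85·0.5968) ≈ 0.3887
After 'steady': P(storm) = 0.8·0.3887 / (0.8·0.3887 + 0.85·0.6113) ≈ 0.3744
After 'falling': P(storm) = 0.2·0.3744 / (0.2·0.3744 + 0.15·0.6256) ≈ 0.4439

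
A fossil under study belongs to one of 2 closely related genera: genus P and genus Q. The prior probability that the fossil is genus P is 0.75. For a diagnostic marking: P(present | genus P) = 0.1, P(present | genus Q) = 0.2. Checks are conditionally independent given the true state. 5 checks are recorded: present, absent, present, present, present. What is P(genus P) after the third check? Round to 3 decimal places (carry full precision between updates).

Apply Bayes' rule sequentially, carrying P(genus P) forward.
After 'present': P(genus P) = 0.1·0.7500 / (0.1·0.7500 + 0.2·0.2500) ≈ 0.6000
After 'absent': P(genus P) = 0.9·0.6000 / (0.9·0.6000 + 0.8·0.4000) ≈ 0.6279
After 'present': P(genus P) = 0.1·0.6279 / (0.1·0.6279 + 0.2·0.3721) ≈ 0.4576

0.458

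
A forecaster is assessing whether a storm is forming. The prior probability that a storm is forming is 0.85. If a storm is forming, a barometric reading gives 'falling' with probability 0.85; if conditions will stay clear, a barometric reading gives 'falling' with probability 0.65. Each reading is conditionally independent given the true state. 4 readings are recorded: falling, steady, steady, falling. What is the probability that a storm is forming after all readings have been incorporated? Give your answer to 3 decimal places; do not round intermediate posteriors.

After 'falling': P(storm) = 0.85·0.8500 / (0.85·0.8500 + 0.65·0.1500) ≈ 0.8811
After 'steady': P(storm) = 0.15·0.8811 / (0.15·0.8811 + 0.35·0.1189) ≈ 0.7605
After 'steady': P(storm) = 0.15·0.7605 / (0.15·0.7605 + 0.35·0.2395) ≈ 0.5765
After 'falling': P(storm) = 0.85·0.5765 / (0.85·0.5765 + 0.65·0.4235) ≈ 0.6403

0.640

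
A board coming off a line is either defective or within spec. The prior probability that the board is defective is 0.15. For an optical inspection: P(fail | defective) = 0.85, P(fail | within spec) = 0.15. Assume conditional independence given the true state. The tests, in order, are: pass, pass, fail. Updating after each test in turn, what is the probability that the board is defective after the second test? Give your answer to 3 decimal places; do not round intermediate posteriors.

After 'pass': P(defective) = 0.15·0.1500 / (0.15·0.1500 + 0.85·0.8500) ≈ 0.0302
After 'pass': P(defective) = 0.15·0.0302 / (0.15·0.0302 + 0.85·0.9698) ≈ 0.0055

0.005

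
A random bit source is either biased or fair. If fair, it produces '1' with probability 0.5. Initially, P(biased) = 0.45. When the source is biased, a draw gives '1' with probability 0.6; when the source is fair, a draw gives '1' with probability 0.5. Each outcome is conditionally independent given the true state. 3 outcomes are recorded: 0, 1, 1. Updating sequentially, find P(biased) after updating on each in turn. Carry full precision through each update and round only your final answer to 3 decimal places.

After '0': P(biased) = 0.4·0.4500 / (0.4·0.4500 + 0.5·0.5500) ≈ 0.3956
After '1': P(biased) = 0.6·0.3956 / (0.6·0.3956 + 0.5·0.6044) ≈ 0.4399
After '1': P(biased) = 0.6·0.4399 / (0.6·0.4399 + 0.5·0.5601) ≈ 0.4852

0.485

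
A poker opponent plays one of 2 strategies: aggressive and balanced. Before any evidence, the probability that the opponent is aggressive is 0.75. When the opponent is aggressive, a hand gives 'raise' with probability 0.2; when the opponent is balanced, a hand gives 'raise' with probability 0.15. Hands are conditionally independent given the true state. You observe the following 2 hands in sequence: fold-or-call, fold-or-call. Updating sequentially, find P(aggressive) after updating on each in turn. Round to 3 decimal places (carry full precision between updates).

After 'fold-or-call': P(aggressive) = 0.8·0.7500 / (0.8·0.7500 + 0.85·0.2500) ≈ 0.7385
After 'fold-or-call': P(aggressive) = 0.8·0.7385 / (0.8·0.7385 + 0.85·0.2615) ≈ 0.7266

0.727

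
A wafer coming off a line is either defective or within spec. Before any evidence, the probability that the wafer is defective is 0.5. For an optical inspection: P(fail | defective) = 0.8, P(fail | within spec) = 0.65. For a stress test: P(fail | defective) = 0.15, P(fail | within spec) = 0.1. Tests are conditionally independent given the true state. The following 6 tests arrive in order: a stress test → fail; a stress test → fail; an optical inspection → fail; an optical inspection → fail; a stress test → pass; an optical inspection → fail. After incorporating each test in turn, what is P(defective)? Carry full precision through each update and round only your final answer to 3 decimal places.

0.798

After a stress test='fail': P(defective) = 0.15·0.5000 / (0.15·0.5000 + 0.1·0.5000) ≈ 0.6000
After a stress test='fail': P(defective) = 0.15·0.6000 / (0.15·0.6000 + 0.1·0.4000) ≈ 0.6923
After an optical inspection='fail': P(defective) = 0.8·0.6923 / (0.8·0.6923 + 0.65·0.3077) ≈ 0.7347
After an optical inspection='fail': P(defective) = 0.8·0.7347 / (0.8·0.7347 + 0.65·0.2653) ≈ 0.7732
After a stress test='pass': P(defective) = 0.85·0.7732 / (0.85·0.7732 + 0.9·0.2268) ≈ 0.7630
After an optical inspection='fail': P(defective) = 0.8·0.7630 / (0.8·0.7630 + 0.65·0.2370) ≈ 0.7985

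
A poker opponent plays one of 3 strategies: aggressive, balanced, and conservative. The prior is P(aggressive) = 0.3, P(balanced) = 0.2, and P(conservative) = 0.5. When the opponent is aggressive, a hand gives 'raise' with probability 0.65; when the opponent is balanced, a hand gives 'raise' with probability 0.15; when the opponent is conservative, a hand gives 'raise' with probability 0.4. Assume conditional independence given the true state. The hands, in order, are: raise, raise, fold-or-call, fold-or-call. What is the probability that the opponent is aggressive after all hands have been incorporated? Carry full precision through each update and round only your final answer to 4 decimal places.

0.3263

Apply Bayes' rule sequentially, carrying P(aggressive) forward.
After 'raise': normaliser = 0.65·0.3000 + 0.15·0.2000 + 0.4·0.5000; P(aggressive) ≈ 0.4588, P(balanced) ≈ 0.0706, P(conservative) ≈ 0.4706
After 'raise': normaliser = 0.65·0.4588 + 0.15·0.0706 + 0.4·0.4706; P(aggressive) ≈ 0.6000, P(balanced) ≈ 0.0213, P(conservative) ≈ 0.3787
After 'fold-or-call': normaliser = 0.35·0.6000 + 0.85·0.0213 + 0.6·0.3787; P(aggressive) ≈ 0.4612, P(balanced) ≈ 0.0398, P(conservative) ≈ 0.4990
After 'fold-or-call': normaliser = 0.35·0.4612 + 0.85·0.0398 + 0.6·0.4990; P(aggressive) ≈ 0.3263, P(balanced) ≈ 0.0683, P(conservative) ≈ 0.6053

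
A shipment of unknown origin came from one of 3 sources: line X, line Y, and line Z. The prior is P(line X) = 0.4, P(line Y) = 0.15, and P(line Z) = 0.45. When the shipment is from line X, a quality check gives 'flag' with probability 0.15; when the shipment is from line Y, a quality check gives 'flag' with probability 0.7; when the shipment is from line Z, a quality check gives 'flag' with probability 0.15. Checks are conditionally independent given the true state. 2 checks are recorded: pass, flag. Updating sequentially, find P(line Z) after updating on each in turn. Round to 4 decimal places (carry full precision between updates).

After 'pass': normaliser = 0.85·0.4000 + 0.3·0.1500 + 0.85·0.4500; P(line X) ≈ 0.4430, P(line Y) ≈ 0.0586, P(line Z) ≈ 0.4984
After 'flag': normaliser = 0.15·0.4430 + 0.7·0.0586 + 0.15·0.4984; P(line X) ≈ 0.3646, P(line Y) ≈ 0.2252, P(line Z) ≈ 0.4102

0.4102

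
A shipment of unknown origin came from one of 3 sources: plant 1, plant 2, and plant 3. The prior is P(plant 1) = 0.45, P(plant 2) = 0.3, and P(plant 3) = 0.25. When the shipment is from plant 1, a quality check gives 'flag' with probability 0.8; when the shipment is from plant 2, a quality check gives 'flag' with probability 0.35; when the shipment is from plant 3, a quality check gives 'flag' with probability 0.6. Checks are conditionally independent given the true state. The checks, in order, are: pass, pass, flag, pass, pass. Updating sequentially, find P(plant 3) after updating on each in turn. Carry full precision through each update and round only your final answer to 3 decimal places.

0.166

After 'pass': normaliser = 0.2·0.4500 + 0.65·0.3000 + 0.4·0.2500; P(plant 1) ≈ 0.2338, P(plant 2) ≈ 0.5065, P(plant 3) ≈ 0.2597
After 'pass': normaliser = 0.2·0.2338 + 0.65·0.5065 + 0.4·0.2597; P(plant 1) ≈ 0.0974, P(plant 2) ≈ 0.6861, P(plant 3) ≈ 0.2165
After 'flag': normaliser = 0.8·0.0974 + 0.35·0.6861 + 0.6·0.2165; P(plant 1) ≈ 0.1740, P(plant 2) ≈ 0.5360, P(plant 3) ≈ 0.2900
After 'pass': normaliser = 0.2·0.1740 + 0.65·0.5360 + 0.4·0.2900; P(plant 1) ≈ 0.0697, P(plant 2) ≈ 0.6979, P(plant 3) ≈ 0.2324
After 'pass': normaliser = 0.2·0.0697 + 0.65·0.6979 + 0.4·0.2324; P(plant 1) ≈ 0.0249, P(plant 2) ≈ 0.8093, P(plant 3) ≈ 0.1658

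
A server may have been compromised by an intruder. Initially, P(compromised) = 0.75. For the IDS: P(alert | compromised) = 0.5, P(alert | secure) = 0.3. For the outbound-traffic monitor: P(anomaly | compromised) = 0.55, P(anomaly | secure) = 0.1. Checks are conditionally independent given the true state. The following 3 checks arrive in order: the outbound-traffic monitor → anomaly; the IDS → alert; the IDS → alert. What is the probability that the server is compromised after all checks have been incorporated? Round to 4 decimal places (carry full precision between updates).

After the outbound-traffic monitor='anomaly': P(compromised) = 0.55·0.7500 / (0.55·0.7500 + 0.1·0.2500) ≈ 0.9429
After the IDS='alert': P(compromised) = 0.5·0.9429 / (0.5·0.9429 + 0.3·0.0571) ≈ 0.9649
After the IDS='alert': P(compromised) = 0.5·0.9649 / (0.5·0.9649 + 0.3·0.0351) ≈ 0.9786

0.9786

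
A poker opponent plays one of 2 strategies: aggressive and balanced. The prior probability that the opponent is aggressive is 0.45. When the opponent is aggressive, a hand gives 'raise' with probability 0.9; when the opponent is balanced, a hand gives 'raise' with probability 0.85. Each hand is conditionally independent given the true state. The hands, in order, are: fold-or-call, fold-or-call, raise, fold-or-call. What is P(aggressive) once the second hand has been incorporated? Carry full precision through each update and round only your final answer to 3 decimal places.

After 'fold-or-call': P(aggressive) = 0.1·0.4500 / (0.1·0.4500 + 0.15·0.5500) ≈ 0.3529
After 'fold-or-call': P(aggressive) = 0.1·0.3529 / (0.1·0.3529 + 0.15·0.6471) ≈ 0.2667

0.267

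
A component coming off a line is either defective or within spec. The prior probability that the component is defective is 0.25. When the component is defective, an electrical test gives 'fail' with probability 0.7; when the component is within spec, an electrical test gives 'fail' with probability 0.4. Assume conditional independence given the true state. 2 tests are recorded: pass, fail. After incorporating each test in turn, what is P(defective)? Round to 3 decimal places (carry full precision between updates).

After 'pass': P(defective) = 0.3·0.2500 / (0.3·0.2500 + 0.6·0.7500) ≈ 0.1429
After 'fail': P(defective) = 0.7·0.1429 / (0.7·0.1429 + 0.4·0.8571) ≈ 0.2258

0.226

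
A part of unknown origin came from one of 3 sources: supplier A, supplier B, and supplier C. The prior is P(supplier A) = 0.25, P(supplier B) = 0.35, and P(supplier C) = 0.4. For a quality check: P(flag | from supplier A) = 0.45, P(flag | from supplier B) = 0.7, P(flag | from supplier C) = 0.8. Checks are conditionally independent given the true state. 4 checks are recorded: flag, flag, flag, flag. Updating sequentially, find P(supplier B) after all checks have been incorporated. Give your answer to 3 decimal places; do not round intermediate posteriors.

0.326

After 'flag': normaliser = 0.45·0.2500 + 0.7·0.3500 + 0.8·0.4000; P(supplier A) ≈ 0.1661, P(supplier B) ≈ 0.3616, P(supplier C) ≈ 0.4723
After 'flag': normaliser = 0.45·0.1661 + 0.7·0.3616 + 0.8·0.4723; P(supplier A) ≈ 0.1059, P(supplier B) ≈ 0.3587, P(supplier C) ≈ 0.5354
After 'flag': normaliser = 0.45·0.1059 + 0.7·0.3587 + 0.8·0.5354; P(supplier A) ≈ 0.0655, P(supplier B) ≈ 0.3453, P(supplier C) ≈ 0.5891
After 'flag': normaliser = 0.45·0.0655 + 0.7·0.3453 + 0.8·0.5891; P(supplier A) ≈ 0.0397, P(supplier B) ≈ 0.3256, P(supplier C) ≈ 0.6347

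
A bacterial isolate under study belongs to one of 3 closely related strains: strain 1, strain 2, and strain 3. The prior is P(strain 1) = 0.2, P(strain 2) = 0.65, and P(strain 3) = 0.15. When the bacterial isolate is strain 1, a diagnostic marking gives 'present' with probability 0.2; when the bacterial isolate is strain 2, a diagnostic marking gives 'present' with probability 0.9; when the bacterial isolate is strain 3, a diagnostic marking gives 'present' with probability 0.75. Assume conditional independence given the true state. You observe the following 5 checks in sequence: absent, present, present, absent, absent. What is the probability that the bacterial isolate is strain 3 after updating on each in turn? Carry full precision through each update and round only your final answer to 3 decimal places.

Each posterior becomes the prior for the next update.
After 'absent': normaliser = 0.8·0.2000 + 0.1·0.6500 + 0.25·0.1500; P(strain 1) ≈ 0.6095, P(strain 2) ≈ 0.2476, P(strain 3) ≈ 0.1429
After 'present': normaliser = 0.2·0.6095 + 0.9·0.2476 + 0.75·0.1429; P(strain 1) ≈ 0.2698, P(strain 2) ≈ 0.4932, P(strain 3) ≈ 0.2371
After 'present': normaliser = 0.2·0.2698 + 0.9·0.4932 + 0.75·0.2371; P(strain 1) ≈ 0.0799, P(strain 2) ≈ 0.6569, P(strain 3) ≈ 0.2632
After 'absent': normaliser = 0.8·0.0799 + 0.1·0.6569 + 0.25·0.2632; P(strain 1) ≈ 0.3270, P(strain 2) ≈ 0.3362, P(strain 3) ≈ 0.3368
After 'absent': normaliser = 0.8·0.3270 + 0.1·0.3362 + 0.25·0.3368; P(strain 1) ≈ 0.6895, P(strain 2) ≈ 0.0886, P(strain 3) ≈ 0.2219

0.222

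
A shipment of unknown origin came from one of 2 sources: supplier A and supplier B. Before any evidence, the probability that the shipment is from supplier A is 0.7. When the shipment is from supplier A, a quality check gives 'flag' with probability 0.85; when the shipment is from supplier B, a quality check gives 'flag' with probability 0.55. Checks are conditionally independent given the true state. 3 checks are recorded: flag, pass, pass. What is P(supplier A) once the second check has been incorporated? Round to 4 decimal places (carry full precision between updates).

After 'flag': P(supplier A) = 0.85·0.7000 / (0.85·0.7000 + 0.55·0.3000) ≈ 0.7829
After 'pass': P(supplier A) = 0.15·0.7829 / (0.15·0.7829 + 0.45·0.2171) ≈ 0.5459

0.5459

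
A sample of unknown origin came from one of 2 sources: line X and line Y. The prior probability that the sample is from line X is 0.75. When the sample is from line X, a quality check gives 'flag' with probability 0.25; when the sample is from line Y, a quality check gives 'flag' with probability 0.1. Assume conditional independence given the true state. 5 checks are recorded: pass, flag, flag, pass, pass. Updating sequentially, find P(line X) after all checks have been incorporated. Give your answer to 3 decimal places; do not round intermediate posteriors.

After 'pass': P(line X) = 0.75·0.7500 / (0.75·0.7500 + 0.9·0.2500) ≈ 0.7143
After 'flag': P(line X) = 0.25·0.7143 / (0.25·0.7143 + 0.1·0.2857) ≈ 0.8621
After 'flag': P(line X) = 0.25·0.8621 / (0.25·0.8621 + 0.1·0.1379) ≈ 0.9398
After 'pass': P(line X) = 0.75·0.9398 / (0.75·0.9398 + 0.9·0.0602) ≈ 0.9287
After 'pass': P(line X) = 0.75·0.9287 / (0.75·0.9287 + 0.9·0.0713) ≈ 0.9156

0.916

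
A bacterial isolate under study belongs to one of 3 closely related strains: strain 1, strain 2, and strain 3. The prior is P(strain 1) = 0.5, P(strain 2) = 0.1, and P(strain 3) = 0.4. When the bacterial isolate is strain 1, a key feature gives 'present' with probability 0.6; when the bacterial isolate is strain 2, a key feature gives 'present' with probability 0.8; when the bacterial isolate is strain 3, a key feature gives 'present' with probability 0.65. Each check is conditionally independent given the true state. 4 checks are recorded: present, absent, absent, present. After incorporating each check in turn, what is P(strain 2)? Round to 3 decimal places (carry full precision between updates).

Apply Bayes' rule sequentially, carrying P(strain 2) forward.
After 'present': normaliser = 0.6·0.5000 + 0.8·0.1000 + 0.65·0.4000; P(strain 1) ≈ 0.4688, P(strain 2) ≈ 0.1250, P(strain 3) ≈ 0.4062
After 'absent': normaliser = 0.4·0.4688 + 0.2·0.1250 + 0.35·0.4062; P(strain 1) ≈ 0.5286, P(strain 2) ≈ 0.0705, P(strain 3) ≈ 0.4009
After 'absent': normaliser = 0.4·0.5286 + 0.2·0.0705 + 0.35·0.4009; P(strain 1) ≈ 0.5780, P(strain 2) ≈ 0.0385, P(strain 3) ≈ 0.3835
After 'present': normaliser = 0.6·0.5780 + 0.8·0.0385 + 0.65·0.3835; P(strain 1) ≈ 0.5532, P(strain 2) ≈ 0.0492, P(strain 3) ≈ 0.3976

0.049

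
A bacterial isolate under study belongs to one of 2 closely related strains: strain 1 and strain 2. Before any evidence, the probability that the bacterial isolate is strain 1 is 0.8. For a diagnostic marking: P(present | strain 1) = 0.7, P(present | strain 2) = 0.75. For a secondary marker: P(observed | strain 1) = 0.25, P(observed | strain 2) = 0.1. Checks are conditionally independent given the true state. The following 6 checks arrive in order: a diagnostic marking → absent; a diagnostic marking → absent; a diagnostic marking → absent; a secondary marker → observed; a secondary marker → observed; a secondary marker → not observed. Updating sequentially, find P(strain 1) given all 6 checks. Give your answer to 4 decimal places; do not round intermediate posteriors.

After a diagnostic marking='absent': P(strain 1) = 0.3·0.8000 / (0.3·0.8000 + 0.25·0.2000) ≈ 0.8276
After a diagnostic marking='absent': P(strain 1) = 0.3·0.8276 / (0.3·0.8276 + 0.25·0.1724) ≈ 0.8521
After a diagnostic marking='absent': P(strain 1) = 0.3·0.8521 / (0.3·0.8521 + 0.25·0.1479) ≈ 0.8736
After a secondary marker='observed': P(strain 1) = 0.25·0.8736 / (0.25·0.8736 + 0.1·0.1264) ≈ 0.9453
After a secondary marker='observed': P(strain 1) = 0.25·0.9453 / (0.25·0.9453 + 0.1·0.0547) ≈ 0.9774
After a secondary marker='not observed': P(strain 1) = 0.75·0.9774 / (0.75·0.9774 + 0.9·0.0226) ≈ 0.9730

0.9730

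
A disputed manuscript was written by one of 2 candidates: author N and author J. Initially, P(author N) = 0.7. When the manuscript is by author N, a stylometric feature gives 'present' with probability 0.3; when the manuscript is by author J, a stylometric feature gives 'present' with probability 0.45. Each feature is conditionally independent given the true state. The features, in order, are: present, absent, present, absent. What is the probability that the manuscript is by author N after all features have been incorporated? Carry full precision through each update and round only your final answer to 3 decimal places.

0.627

After 'present': P(author N) = 0.3·0.7000 / (0.3·0.7000 + 0.45·0.3000) ≈ 0.6087
After 'absent': P(author N) = 0.7·0.6087 / (0.7·0.6087 + 0.55·0.3913) ≈ 0.6644
After 'present': P(author N) = 0.3·0.6644 / (0.3·0.6644 + 0.45·0.3356) ≈ 0.5689
After 'absent': P(author N) = 0.7·0.5689 / (0.7·0.5689 + 0.55·0.4311) ≈ 0.6268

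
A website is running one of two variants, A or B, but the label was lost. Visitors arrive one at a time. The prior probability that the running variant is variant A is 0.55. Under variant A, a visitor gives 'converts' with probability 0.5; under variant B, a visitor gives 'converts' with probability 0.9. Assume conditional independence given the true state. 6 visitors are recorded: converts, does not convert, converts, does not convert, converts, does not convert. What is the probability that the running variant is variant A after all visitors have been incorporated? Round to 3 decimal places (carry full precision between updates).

After 'converts': P(A) = 0.5·0.5500 / (0.5·0.5500 + 0.9·0.4500) ≈ 0.4044
After 'does not convert': P(A) = 0.5·0.4044 / (0.5·0.4044 + 0.1·0.5956) ≈ 0.7725
After 'converts': P(A) = 0.5·0.7725 / (0.5·0.7725 + 0.9·0.2275) ≈ 0.6535
After 'does not convert': P(A) = 0.5·0.6535 / (0.5·0.6535 + 0.1·0.3465) ≈ 0.9041
After 'converts': P(A) = 0.5·0.9041 / (0.5·0.9041 + 0.9·0.0959) ≈ 0.8397
After 'does not convert': P(A) = 0.5·0.8397 / (0.5·0.8397 + 0.1·0.1603) ≈ 0.9632

0.963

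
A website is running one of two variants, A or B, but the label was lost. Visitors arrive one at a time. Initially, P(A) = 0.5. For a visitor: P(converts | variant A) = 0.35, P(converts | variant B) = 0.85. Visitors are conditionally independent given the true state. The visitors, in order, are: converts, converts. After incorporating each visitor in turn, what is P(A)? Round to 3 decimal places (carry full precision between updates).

After 'converts': P(A) = 0.35·0.5000 / (0.35·0.5000 + 0.85·0.5000) ≈ 0.2917
After 'converts': P(A) = 0.35·0.2917 / (0.35·0.2917 + 0.85·0.7083) ≈ 0.1450

0.145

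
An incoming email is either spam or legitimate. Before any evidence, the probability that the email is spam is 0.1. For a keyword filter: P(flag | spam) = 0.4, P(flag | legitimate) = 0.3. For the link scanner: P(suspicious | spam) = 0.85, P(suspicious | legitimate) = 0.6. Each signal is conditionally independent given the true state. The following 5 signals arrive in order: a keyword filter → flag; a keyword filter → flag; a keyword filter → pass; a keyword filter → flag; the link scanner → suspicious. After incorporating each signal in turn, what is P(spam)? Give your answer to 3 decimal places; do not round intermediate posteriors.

After a keyword filter='flag': P(spam) = 0.4·0.1000 / (0.4·0.1000 + 0.3·0.9000) ≈ 0.1290
After a keyword filter='flag': P(spam) = 0.4·0.1290 / (0.4·0.1290 + 0.3·0.8710) ≈ 0.1649
After a keyword filter='pass': P(spam) = 0.6·0.1649 / (0.6·0.1649 + 0.7·0.8351) ≈ 0.1448
After a keyword filter='flag': P(spam) = 0.4·0.1448 / (0.4·0.1448 + 0.3·0.8552) ≈ 0.1842
After the link scanner='suspicious': P(spam) = 0.85·0.1842 / (0.85·0.1842 + 0.6·0.8158) ≈ 0.2423

0.242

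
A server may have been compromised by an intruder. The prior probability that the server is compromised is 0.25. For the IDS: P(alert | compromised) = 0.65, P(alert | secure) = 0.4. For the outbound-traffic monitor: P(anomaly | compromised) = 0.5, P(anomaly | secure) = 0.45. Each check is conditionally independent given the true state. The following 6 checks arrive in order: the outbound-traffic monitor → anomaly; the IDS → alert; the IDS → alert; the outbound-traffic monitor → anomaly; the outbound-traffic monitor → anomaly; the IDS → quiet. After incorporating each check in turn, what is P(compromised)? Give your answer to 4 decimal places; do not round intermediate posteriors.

0.4133

After the outbound-traffic monitor='anomaly': P(compromised) = 0.5·0.2500 / (0.5·0.2500 + 0.45·0.7500) ≈ 0.2703
After the IDS='alert': P(compromised) = 0.65·0.2703 / (0.65·0.2703 + 0.4·0.7297) ≈ 0.3757
After the IDS='alert': P(compromised) = 0.65·0.3757 / (0.65·0.3757 + 0.4·0.6243) ≈ 0.4944
After the outbound-traffic monitor='anomaly': P(compromised) = 0.5·0.4944 / (0.5·0.4944 + 0.45·0.5056) ≈ 0.5208
After the outbound-traffic monitor='anomaly': P(compromised) = 0.5·0.5208 / (0.5·0.5208 + 0.45·0.4792) ≈ 0.5470
After the IDS='quiet': P(compromised) = 0.35·0.5470 / (0.35·0.5470 + 0.6·0.4530) ≈ 0.4133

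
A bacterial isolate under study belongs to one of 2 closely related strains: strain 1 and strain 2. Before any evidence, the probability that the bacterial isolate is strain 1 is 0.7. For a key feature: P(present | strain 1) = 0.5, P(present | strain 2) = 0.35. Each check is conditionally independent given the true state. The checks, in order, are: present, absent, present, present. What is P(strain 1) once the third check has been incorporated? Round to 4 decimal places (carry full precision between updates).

0.7855

Apply Bayes' rule sequentially, carrying P(strain 1) forward.
After 'present': P(strain 1) = 0.5·0.7000 / (0.5·0.7000 + 0.35·0.3000) ≈ 0.7692
After 'absent': P(strain 1) = 0.5·0.7692 / (0.5·0.7692 + 0.65·0.2308) ≈ 0.7194
After 'present': P(strain 1) = 0.5·0.7194 / (0.5·0.7194 + 0.35·0.2806) ≈ 0.7855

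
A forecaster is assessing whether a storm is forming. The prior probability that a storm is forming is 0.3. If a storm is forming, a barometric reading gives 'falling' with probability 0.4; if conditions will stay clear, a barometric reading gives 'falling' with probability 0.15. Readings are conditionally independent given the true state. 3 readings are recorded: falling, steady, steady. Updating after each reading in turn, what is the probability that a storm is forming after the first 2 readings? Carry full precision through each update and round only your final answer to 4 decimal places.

After 'falling': P(storm) = 0.4·0.3000 / (0.4·0.3000 + 0.15·0.7000) ≈ 0.5333
After 'steady': P(storm) = 0.6·0.5333 / (0.6·0.5333 + 0.85·0.4667) ≈ 0.4465

0.4465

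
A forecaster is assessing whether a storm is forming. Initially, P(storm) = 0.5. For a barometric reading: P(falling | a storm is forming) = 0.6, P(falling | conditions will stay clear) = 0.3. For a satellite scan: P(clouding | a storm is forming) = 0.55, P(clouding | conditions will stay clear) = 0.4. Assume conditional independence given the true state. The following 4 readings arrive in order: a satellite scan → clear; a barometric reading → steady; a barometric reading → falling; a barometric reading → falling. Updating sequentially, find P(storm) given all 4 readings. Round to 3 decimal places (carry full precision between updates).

0.632

After a satellite scan='clear': P(storm) = 0.45·0.5000 / (0.45·0.5000 + 0.6·0.5000) ≈ 0.4286
After a barometric reading='steady': P(storm) = 0.4·0.4286 / (0.4·0.4286 + 0.7·0.5714) ≈ 0.3000
After a barometric reading='falling': P(storm) = 0.6·0.3000 / (0.6·0.3000 + 0.3·0.7000) ≈ 0.4615
After a barometric reading='falling': P(storm) = 0.6·0.4615 / (0.6·0.4615 + 0.3·0.5385) ≈ 0.6316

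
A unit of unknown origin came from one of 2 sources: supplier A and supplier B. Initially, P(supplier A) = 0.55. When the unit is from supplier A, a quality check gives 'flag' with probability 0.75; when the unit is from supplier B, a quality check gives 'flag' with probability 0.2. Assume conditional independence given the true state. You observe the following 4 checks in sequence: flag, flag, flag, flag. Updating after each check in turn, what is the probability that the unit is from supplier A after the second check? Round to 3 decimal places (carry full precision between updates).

After 'flag': P(supplier A) = 0.75·0.5500 / (0.75·0.5500 + 0.2·0.4500) ≈ 0.8209
After 'flag': P(supplier A) = 0.75·0.8209 / (0.75·0.8209 + 0.2·0.1791) ≈ 0.9450

0.945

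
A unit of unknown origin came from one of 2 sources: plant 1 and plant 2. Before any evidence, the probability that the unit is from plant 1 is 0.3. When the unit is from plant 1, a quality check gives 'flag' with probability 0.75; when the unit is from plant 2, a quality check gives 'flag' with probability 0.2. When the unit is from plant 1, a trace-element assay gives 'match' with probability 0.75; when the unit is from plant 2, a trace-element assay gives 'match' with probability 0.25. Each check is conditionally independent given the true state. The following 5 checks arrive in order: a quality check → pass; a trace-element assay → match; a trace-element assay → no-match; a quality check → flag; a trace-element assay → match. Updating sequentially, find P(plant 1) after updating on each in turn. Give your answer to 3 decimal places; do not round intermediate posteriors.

After a quality check='pass': P(plant 1) = 0.25·0.3000 / (0.25·0.3000 + 0.8·0.7000) ≈ 0.1181
After a trace-element assay='match': P(plant 1) = 0.75·0.1181 / (0.75·0.1181 + 0.25·0.8819) ≈ 0.2866
After a trace-element assay='no-match': P(plant 1) = 0.25·0.2866 / (0.25·0.2866 + 0.75·0.7134) ≈ 0.1181
After a quality check='flag': P(plant 1) = 0.75·0.1181 / (0.75·0.1181 + 0.2·0.8819) ≈ 0.3343
After a trace-element assay='match': P(plant 1) = 0.75·0.3343 / (0.75·0.3343 + 0.25·0.6657) ≈ 0.6011

0.601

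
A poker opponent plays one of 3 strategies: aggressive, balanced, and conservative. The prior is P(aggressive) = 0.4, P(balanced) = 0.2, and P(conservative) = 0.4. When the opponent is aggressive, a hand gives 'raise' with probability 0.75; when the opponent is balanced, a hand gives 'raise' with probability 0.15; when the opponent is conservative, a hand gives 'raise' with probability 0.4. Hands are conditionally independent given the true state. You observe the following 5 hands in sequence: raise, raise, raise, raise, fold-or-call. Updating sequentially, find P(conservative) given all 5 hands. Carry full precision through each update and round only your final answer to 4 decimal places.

0.1622

After 'raise': normaliser = 0.75·0.4000 + 0.15·0.2000 + 0.4·0.4000; P(aggressive) ≈ 0.6122, P(balanced) ≈ 0.0612, P(conservative) ≈ 0.3265
After 'raise': normaliser = 0.75·0.6122 + 0.15·0.0612 + 0.4·0.3265; P(aggressive) ≈ 0.7666, P(balanced) ≈ 0.0153, P(conservative) ≈ 0.2181
After 'raise': normaliser = 0.75·0.7666 + 0.15·0.0153 + 0.4·0.2181; P(aggressive) ≈ 0.8653, P(balanced) ≈ 0.0035, P(conservative) ≈ 0.1313
After 'raise': normaliser = 0.75·0.8653 + 0.15·0.0035 + 0.4·0.1313; P(aggressive) ≈ 0.9245, P(balanced) ≈ 0.0007, P(conservative) ≈ 0.0748
After 'fold-or-call': normaliser = 0.25·0.9245 + 0.85·0.0007 + 0.6·0.0748; P(aggressive) ≈ 0.8355, P(balanced) ≈ 0.0023, P(conservative) ≈ 0.1622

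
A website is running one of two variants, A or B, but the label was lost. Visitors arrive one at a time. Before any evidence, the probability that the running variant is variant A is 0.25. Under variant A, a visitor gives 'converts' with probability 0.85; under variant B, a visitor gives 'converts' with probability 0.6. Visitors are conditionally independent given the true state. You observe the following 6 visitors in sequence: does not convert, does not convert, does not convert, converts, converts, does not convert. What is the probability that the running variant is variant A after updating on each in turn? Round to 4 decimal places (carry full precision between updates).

0.0131

After 'does not convert': P(A) = 0.15·0.2500 / (0.15·0.2500 + 0.4·0.7500) ≈ 0.1111
After 'does not convert': P(A) = 0.15·0.1111 / (0.15·0.1111 + 0.4·0.8889) ≈ 0.0448
After 'does not convert': P(A) = 0.15·0.0448 / (0.15·0.0448 + 0.4·0.9552) ≈ 0.0173
After 'converts': P(A) = 0.85·0.0173 / (0.85·0.0173 + 0.6·0.9827) ≈ 0.0243
After 'converts': P(A) = 0.85·0.0243 / (0.85·0.0243 + 0.6·0.9757) ≈ 0.0341
After 'does not convert': P(A) = 0.15·0.0341 / (0.15·0.0341 + 0.4·0.9659) ≈ 0.0131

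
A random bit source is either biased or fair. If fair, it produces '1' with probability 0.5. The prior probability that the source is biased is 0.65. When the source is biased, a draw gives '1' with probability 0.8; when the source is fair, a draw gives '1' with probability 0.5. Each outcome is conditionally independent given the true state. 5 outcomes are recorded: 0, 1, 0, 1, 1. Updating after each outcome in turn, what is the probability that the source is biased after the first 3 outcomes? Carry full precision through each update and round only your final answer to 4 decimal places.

0.3222

After '0': P(biased) = 0.2·0.6500 / (0.2·0.6500 + 0.5·0.3500) ≈ 0.4262
After '1': P(biased) = 0.8·0.4262 / (0.8·0.4262 + 0.5·0.5738) ≈ 0.5431
After '0': P(biased) = 0.2·0.5431 / (0.2·0.5431 + 0.5·0.4569) ≈ 0.3222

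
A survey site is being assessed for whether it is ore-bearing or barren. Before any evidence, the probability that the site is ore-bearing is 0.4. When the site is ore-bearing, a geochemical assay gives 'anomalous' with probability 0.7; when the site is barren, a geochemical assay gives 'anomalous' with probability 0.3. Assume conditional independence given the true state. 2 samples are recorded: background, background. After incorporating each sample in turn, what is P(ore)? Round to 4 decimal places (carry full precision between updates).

Each posterior becomes the prior for the next update.
After 'background': P(ore) = 0.3·0.4000 / (0.3·0.4000 + 0.7·0.6000) ≈ 0.2222
After 'background': P(ore) = 0.3·0.2222 / (0.3·0.2222 + 0.7·0.7778) ≈ 0.1091

0.1091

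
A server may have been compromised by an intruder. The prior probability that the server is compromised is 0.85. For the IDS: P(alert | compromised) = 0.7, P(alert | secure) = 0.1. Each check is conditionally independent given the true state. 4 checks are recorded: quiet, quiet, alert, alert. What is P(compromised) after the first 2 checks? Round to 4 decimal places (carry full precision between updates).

Apply Bayes' rule sequentially, carrying P(compromised) forward.
After 'quiet': P(compromised) = 0.3·0.8500 / (0.3·0.8500 + 0.9·0.1500) ≈ 0.6538
After 'quiet': P(compromised) = 0.3·0.6538 / (0.3·0.6538 + 0.9·0.3462) ≈ 0.3864

0.3864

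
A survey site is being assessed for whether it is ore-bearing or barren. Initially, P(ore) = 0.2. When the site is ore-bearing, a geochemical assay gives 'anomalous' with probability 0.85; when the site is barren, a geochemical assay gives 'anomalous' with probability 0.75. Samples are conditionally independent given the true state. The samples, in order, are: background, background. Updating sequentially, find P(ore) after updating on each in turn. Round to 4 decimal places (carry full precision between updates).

0.0826

After 'background': P(ore) = 0.15·0.2000 / (0.15·0.2000 + 0.25·0.8000) ≈ 0.1304
After 'background': P(ore) = 0.15·0.1304 / (0.15·0.1304 + 0.25·0.8696) ≈ 0.0826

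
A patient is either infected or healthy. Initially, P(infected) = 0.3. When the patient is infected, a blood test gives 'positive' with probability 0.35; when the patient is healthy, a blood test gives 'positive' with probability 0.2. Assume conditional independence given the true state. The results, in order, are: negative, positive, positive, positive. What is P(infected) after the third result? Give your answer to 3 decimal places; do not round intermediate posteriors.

After 'negative': P(infected) = 0.65·0.3000 / (0.65·0.3000 + 0.8·0.7000) ≈ 0.2583
After 'positive': P(infected) = 0.35·0.2583 / (0.35·0.2583 + 0.2·0.7417) ≈ 0.3786
After 'positive': P(infected) = 0.35·0.3786 / (0.35·0.3786 + 0.2·0.6214) ≈ 0.5161

0.516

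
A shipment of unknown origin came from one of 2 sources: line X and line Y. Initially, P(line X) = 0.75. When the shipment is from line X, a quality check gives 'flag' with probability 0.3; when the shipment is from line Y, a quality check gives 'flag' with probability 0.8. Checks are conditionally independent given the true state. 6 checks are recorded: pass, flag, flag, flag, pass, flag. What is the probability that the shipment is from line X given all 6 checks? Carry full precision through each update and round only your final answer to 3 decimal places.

0.421

After 'pass': P(line X) = 0.7·0.7500 / (0.7·0.7500 + 0.2·0.2500) ≈ 0.9130
After 'flag': P(line X) = 0.3·0.9130 / (0.3·0.9130 + 0.8·0.0870) ≈ 0.7975
After 'flag': P(line X) = 0.3·0.7975 / (0.3·0.7975 + 0.8·0.2025) ≈ 0.5962
After 'flag': P(line X) = 0.3·0.5962 / (0.3·0.5962 + 0.8·0.4038) ≈ 0.3564
After 'pass': P(line X) = 0.7·0.3564 / (0.7·0.3564 + 0.2·0.6436) ≈ 0.6596
After 'flag': P(line X) = 0.3·0.6596 / (0.3·0.6596 + 0.8·0.3404) ≈ 0.4209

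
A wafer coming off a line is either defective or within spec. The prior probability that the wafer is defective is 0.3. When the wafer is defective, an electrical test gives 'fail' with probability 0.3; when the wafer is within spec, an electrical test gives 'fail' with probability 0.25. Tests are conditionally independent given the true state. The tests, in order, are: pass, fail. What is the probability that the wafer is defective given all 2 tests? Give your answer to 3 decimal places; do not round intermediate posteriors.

After 'pass': P(defective) = 0.7·0.3000 / (0.7·0.3000 + 0.75·0.7000) ≈ 0.2857
After 'fail': P(defective) = 0.3·0.2857 / (0.3·0.2857 + 0.25·0.7143) ≈ 0.3243

0.324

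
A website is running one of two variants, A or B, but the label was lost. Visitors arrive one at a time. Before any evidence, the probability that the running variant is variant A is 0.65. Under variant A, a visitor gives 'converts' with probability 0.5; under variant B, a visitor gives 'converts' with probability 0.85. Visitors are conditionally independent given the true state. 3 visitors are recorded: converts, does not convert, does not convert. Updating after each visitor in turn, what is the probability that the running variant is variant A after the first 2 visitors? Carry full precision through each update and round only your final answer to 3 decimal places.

0.785

Each posterior becomes the prior for the next update.
After 'converts': P(A) = 0.5·0.6500 / (0.5·0.6500 + 0.85·0.3500) ≈ 0.5221
After 'does not convert': P(A) = 0.5·0.5221 / (0.5·0.5221 + 0.15·0.4779) ≈ 0.7846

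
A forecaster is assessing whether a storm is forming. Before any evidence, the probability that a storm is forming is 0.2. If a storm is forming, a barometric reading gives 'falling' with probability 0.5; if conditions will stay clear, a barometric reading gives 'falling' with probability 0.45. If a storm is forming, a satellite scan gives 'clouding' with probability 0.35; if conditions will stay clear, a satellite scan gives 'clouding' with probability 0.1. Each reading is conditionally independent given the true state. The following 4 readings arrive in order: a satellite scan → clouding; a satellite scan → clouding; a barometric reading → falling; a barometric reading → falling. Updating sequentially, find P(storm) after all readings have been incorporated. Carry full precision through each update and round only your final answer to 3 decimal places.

0.791

After a satellite scan='clouding': P(storm) = 0.35·0.2000 / (0.35·0.2000 + 0.1·0.8000) ≈ 0.4667
After a satellite scan='clouding': P(storm) = 0.35·0.4667 / (0.35·0.4667 + 0.1·0.5333) ≈ 0.7538
After a barometric reading='falling': P(storm) = 0.5·0.7538 / (0.5·0.7538 + 0.45·0.2462) ≈ 0.7729
After a barometric reading='falling': P(storm) = 0.5·0.7729 / (0.5·0.7729 + 0.45·0.2271) ≈ 0.7908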